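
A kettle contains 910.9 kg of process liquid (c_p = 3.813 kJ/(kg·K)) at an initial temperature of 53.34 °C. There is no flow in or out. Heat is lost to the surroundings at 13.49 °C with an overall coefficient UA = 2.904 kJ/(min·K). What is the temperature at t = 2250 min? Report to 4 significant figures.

19.56 °C

M c_p dT/dt = −UA(T − T_amb).
dT/dt = (T_ss − T)/τ with T_ss = T_amb = 13.4900 °C, τ = M c_p/UA = 910.9·3.813/2.904 = 1196.03 min.
Solution: T(t) = T_ss + (T₀ − T_ss) e^(−t/τ).
T(2250) = 13.4900 + (39.8500)·0.152403 = 19.5632 °C.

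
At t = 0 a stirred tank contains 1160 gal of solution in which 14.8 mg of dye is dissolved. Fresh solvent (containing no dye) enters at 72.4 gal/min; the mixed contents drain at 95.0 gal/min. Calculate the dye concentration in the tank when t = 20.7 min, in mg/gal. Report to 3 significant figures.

Total volume: dV/dt = Q_in − Q_out = -22.600 gal/min, so V(t) = 1160 − 22.600 t and V(20.7) = 692.18 gal.
No dye enters, so dm/dt = −Q_out · (m/V).
dm/m = −Q_out dt/(V₀ − 22.600 t); integrating gives ln(m/m₀) = −(Q_out/(Q_in−Q_out)) ln(V/V₀).
m = m₀ (V₀/V)^(Q_out/(Q_in−Q_out)) = 14.8 × (1160/692.18)^(-4.2035) = 1.6891 mg.
C = m/V = 1.6891/692.18 = 0.0024403 mg/gal.

0.00244 mg/gal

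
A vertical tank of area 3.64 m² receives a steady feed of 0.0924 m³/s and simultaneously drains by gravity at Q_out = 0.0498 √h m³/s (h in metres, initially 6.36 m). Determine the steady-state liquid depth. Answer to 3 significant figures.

A dh/dt = Q_in − 0.0498 √h. Steady state requires inflow = outflow:
Q_in = 0.0498 √h_ss ⇒ √h_ss = 0.0924/0.0498 = 1.8554.
h_ss = 1.8554² = 3.4426 m. (Since h₀ = 6.36 m > h_ss, the level will fall toward this value.)

3.44 m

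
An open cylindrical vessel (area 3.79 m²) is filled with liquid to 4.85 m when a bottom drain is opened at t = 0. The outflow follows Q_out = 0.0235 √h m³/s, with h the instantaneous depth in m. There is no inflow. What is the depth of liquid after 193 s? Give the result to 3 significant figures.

With no inflow, A dh/dt = −0.0235 √h.
∫ h^(−1/2) dh = −(0.0235/A) ∫ dt, giving 2√h = 2√h₀ − (0.0235/A) t.
√h = √4.85 − 0.0235·193/(2·3.79) = 2.2023 − 0.59835 = 1.6039.
h = 1.6039² = 2.5726 m.

2.57 m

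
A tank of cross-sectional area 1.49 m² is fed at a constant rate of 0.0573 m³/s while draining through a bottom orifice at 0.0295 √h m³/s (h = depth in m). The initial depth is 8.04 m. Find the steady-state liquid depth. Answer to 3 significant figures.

3.77 m

Level balance: A dh/dt = 0.0573 − 0.0295 √h. Setting dh/dt = 0:
Q_in = 0.0295 √h_ss ⇒ √h_ss = 0.0573/0.0295 = 1.9424.
h_ss = 1.9424² = 3.7728 m. (Since h₀ = 8.04 m > h_ss, the level will fall toward this value.)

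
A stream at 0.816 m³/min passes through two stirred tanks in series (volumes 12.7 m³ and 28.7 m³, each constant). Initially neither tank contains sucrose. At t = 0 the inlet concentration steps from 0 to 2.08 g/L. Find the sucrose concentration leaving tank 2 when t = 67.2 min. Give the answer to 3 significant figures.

Species balance on tank i: dCᵢ/dt = (Cᵢ₋₁ − Cᵢ)/τᵢ with τᵢ = Vᵢ/Q.
τ₁ = 12.7/0.816 = 15.564 min; τ₂ = 28.7/0.816 = 35.172 min.
Solving the cascade with C₁(0)=C₂(0)=0 gives C₂(t) = C_in[1 − (τ₁ e^(−t/τ₁) − τ₂ e^(−t/τ₂))/(τ₁ − τ₂)].
At t = 67.2: e^(−t/τ₁) = 0.013330, e^(−t/τ₂) = 0.14799.
C₂ = 2.08·[1 − (15.564·0.013330 − 35.172·0.14799)/(-19.608)] = 2.08·0.74513 = 1.5499 g/L.

1.55 g/L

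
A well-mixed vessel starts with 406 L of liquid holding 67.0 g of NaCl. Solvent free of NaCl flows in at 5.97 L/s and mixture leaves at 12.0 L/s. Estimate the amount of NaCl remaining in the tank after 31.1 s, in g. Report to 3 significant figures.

19.5 g

Total volume: dV/dt = Q_in − Q_out = -6.0300 L/s, so V(t) = 406 − 6.0300 t and V(31.1) = 218.47 L.
No NaCl enters, so dm/dt = −Q_out · (m/V).
dm/m = −Q_out dt/(V₀ − 6.0300 t); integrating gives ln(m/m₀) = −(Q_out/(Q_in−Q_out)) ln(V/V₀).
m = m₀ (V₀/V)^(Q_out/(Q_in−Q_out)) = 67.0 × (406/218.47)^(-1.9900) = 19.520 g.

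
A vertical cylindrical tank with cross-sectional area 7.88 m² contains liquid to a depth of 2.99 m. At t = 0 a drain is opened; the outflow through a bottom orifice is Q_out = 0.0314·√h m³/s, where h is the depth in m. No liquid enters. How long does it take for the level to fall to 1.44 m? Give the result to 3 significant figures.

A dh/dt = −Q_out = −0.0314 √h.
This is separable: 2 d(√h)/dt = −0.0314/A, so √h = √h₀ − (0.0314/(2A)) t.
t = 2A(√h₀ − √h)/0.0314 = 2·7.88·(√2.99 − √1.44)/0.0314
  = 15.760 × (1.7292 − 1.2000) / 0.0314 = 265.59 s.

266 s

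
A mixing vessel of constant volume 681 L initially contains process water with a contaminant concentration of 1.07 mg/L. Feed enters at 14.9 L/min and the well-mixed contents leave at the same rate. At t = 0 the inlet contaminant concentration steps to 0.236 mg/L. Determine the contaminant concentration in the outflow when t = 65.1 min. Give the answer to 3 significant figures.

0.437 mg/L

Accumulation = in − out for the solute gives V dC/dt = Q(C_in − C).
Time constant τ = V/Q = 681/14.9 = 45.705 min.
This is linear first-order; C(t) = C_in + (C₀ − C_in) e^(−t/τ).
C(65.1) = 0.236 + (1.07 − 0.236)·e^(−65.1/45.705) = 0.236 + (0.83400)·0.24066 = 0.43671 mg/L.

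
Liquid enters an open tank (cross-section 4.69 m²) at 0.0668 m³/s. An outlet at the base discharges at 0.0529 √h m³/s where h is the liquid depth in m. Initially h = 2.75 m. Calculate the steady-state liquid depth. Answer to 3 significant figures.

1.59 m

Level balance: A dh/dt = 0.0668 − 0.0529 √h. Setting dh/dt = 0:
Q_in = 0.0529 √h_ss ⇒ √h_ss = 0.0668/0.0529 = 1.2628.
h_ss = 1.2628² = 1.5946 m. (Since h₀ = 2.75 m > h_ss, the level will fall toward this value.)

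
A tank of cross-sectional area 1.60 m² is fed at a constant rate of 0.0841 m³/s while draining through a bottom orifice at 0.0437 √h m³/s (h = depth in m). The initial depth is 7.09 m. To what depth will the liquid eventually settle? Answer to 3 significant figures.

Level balance: A dh/dt = 0.0841 − 0.0437 √h. Setting dh/dt = 0:
Q_in = 0.0437 √h_ss ⇒ √h_ss = 0.0841/0.0437 = 1.9245.
h_ss = 1.9245² = 3.7036 m. (Since h₀ = 7.09 m > h_ss, the level will fall toward this value.)

3.70 m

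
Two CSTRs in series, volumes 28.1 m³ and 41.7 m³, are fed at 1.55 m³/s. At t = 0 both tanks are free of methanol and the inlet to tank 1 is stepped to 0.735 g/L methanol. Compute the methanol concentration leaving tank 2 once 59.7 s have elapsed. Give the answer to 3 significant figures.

0.546 g/L

Time constants: τᵢ = Vᵢ/Q for each well-mixed tank.
τ₁ = 28.1/1.55 = 18.129 s; τ₂ = 41.7/1.55 = 26.903 s.
Tank 1: C₁ = C_in(1 − e^(−t/τ₁)). Tank 2 (τ₁ ≠ τ₂): C₂ = C_in[1 − (τ₁ e^(−t/τ₁) − τ₂ e^(−t/τ₂))/(τ₁ − τ₂)].
At t = 59.7: e^(−t/τ₁) = 0.037140, e^(−t/τ₂) = 0.10871.
C₂ = 0.735·[1 − (18.129·0.037140 − 26.903·0.10871)/(-8.7742)] = 0.735·0.74341 = 0.54641 g/L.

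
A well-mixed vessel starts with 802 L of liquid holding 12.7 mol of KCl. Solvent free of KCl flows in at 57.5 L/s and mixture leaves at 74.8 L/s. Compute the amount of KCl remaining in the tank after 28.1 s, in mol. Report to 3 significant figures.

0.226 mol

Total volume: dV/dt = Q_in − Q_out = -17.300 L/s, so V(t) = 802 − 17.300 t and V(28.1) = 315.87 L.
Solute balance: dm/dt = 0 − Q_out C = −Q_out m/V(t).
Separate: dm/m = −Q_out dt/V(t) ⇒ ln(m/m₀) = −(Q_out/(Q_in−Q_out)) ln(V/V₀).
m = m₀ (V₀/V)^(Q_out/(Q_in−Q_out)) = 12.7 × (802/315.87)^(-4.3237) = 0.22602 mol.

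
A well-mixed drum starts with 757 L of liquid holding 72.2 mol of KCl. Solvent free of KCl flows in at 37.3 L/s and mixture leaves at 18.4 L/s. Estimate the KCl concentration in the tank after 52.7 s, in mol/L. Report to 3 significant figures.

Total volume: dV/dt = Q_in − Q_out = 18.900 L/s, so V(t) = 757 + 18.900 t and V(52.7) = 1753.0 L.
Species balance (pure solvent in): dm/dt = −Q_out · m/V(t).
Separate: dm/m = −Q_out dt/V(t) ⇒ ln(m/m₀) = −(Q_out/(Q_in−Q_out)) ln(V/V₀).
m = m₀ (V₀/V)^(Q_out/(Q_in−Q_out)) = 72.2 × (757/1753.0)^(0.97354) = 31.878 mol.
C = m/V = 31.878/1753.0 = 0.018185 mol/L.

0.0182 mol/L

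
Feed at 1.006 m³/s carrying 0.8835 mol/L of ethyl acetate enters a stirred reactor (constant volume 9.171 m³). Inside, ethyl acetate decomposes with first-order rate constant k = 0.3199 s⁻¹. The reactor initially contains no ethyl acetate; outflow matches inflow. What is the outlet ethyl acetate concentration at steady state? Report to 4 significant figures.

Species balance: V dC/dt = Q C_in − Q C − k V C.
Steady state (dC/dt = 0): C_ss = Q C_in/(Q + kV) = C_in/(1 + kV/Q).
C_ss = 1.006·0.8835/(1.006 + 0.3199·9.171) = 0.888801/3.93980 = 0.225595 mol/L.

0.2256 mol/L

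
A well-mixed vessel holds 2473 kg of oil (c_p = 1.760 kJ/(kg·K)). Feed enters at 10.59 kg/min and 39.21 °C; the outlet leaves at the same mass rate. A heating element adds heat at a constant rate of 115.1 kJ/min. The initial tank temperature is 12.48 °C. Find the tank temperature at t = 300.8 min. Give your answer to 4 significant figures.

Heat balance on the well-mixed liquid: M c_p dT/dt = ṁ c_p (T_in − T) + 115.1.
τ = M/ṁ = 233.522 min; T_ss = T_in + Q̇/(ṁ c_p) = 39.21 + 115.1/(10.59·1.760) = 45.3854 °C.
Solution: T(t) = T_ss + (T₀ − T_ss) e^(−t/τ).
T(300.8) = 45.3854 + (-32.9054)·e^(−300.8/233.522) = 45.3854 + (-32.9054)·0.275794 = 36.3103 °C.

36.31 °C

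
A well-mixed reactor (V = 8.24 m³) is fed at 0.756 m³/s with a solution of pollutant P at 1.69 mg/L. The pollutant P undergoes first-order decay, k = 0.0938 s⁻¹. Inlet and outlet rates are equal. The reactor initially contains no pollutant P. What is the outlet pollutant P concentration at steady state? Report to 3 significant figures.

0.836 mg/L

Species balance: V dC/dt = Q C_in − Q C − k V C.
Steady state (dC/dt = 0): C_ss = Q C_in/(Q + kV) = C_in/(1 + kV/Q).
C_ss = 0.756·1.69/(0.756 + 0.0938·8.24) = 1.2776/1.5289 = 0.83565 mg/L.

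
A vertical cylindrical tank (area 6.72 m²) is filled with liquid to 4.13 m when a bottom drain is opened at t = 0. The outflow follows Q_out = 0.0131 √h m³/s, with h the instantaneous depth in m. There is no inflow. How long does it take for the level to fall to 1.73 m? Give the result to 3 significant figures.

Volume balance on the tank: A dh/dt = −0.0131 √h.
∫ h^(−1/2) dh = −(0.0131/A) ∫ dt, giving 2√h = 2√h₀ − (0.0131/A) t.
t = 2A(√h₀ − √h)/0.0131 = 2·6.72·(√4.13 − √1.73)/0.0131
  = 13.440 × (2.0322 − 1.3153) / 0.0131 = 735.55 s.

736 s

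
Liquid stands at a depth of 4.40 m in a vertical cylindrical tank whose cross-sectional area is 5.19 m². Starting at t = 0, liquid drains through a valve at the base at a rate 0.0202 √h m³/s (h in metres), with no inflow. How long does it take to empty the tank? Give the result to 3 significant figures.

With no inflow, A dh/dt = −0.0202 √h.
Separate and integrate: 2(√h − √h₀) = −(0.0202/A) t.
Set h = 0: 2√h₀ = (0.0202/A) t_empty ⇒ t_empty = 2A√h₀/0.0202.
t_empty = 2·5.19·√4.40/0.0202 = 10.380·2.0976/0.0202 = 1077.9 s.

1080 s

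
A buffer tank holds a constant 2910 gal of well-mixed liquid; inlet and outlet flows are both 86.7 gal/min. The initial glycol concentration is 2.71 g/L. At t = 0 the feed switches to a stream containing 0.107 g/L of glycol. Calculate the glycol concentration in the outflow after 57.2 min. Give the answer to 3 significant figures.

Unsteady species balance (constant V, well mixed): V dC/dt = Q(C_in − C).
So dC/dt = (C_in − C)/τ with τ = V/Q = 2910/86.7 = 33.564 min.
C approaches C_in exponentially: C(t) = C_in + (C₀ − C_in) e^(−t/τ).
C(57.2) = 0.107 + (2.71 − 0.107)·e^(−57.2/33.564) = 0.107 + (2.6030)·0.18192 = 0.58053 g/L.

0.581 g/L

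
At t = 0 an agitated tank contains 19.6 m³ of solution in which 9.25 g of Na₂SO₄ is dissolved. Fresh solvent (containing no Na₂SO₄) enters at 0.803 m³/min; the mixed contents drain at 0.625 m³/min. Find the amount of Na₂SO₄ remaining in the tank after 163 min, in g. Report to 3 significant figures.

0.381 g

Total volume: dV/dt = Q_in − Q_out = 0.17800 m³/min, so V(t) = 19.6 + 0.17800 t and V(163) = 48.614 m³.
Species balance (pure solvent in): dm/dt = −Q_out · m/V(t).
Separate: dm/m = −Q_out dt/V(t) ⇒ ln(m/m₀) = −(Q_out/(Q_in−Q_out)) ln(V/V₀).
m = m₀ (V₀/V)^(Q_out/(Q_in−Q_out)) = 9.25 × (19.6/48.614)^(3.5112) = 0.38101 g.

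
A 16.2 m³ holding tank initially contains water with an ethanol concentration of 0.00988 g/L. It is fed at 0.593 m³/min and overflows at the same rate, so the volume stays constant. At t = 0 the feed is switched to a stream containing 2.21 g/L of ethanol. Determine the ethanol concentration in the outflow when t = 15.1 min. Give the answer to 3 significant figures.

0.944 g/L

Species balance on the tank: V dC/dt = Q(C_in − C).
Time constant τ = V/Q = 16.2/0.593 = 27.319 min.
C approaches C_in exponentially: C(t) = C_in + (C₀ − C_in) e^(−t/τ).
C(15.1) = 2.21 + (0.00988 − 2.21)·e^(−15.1/27.319) = 2.21 + (-2.2001)·0.57537 = 0.94411 g/L.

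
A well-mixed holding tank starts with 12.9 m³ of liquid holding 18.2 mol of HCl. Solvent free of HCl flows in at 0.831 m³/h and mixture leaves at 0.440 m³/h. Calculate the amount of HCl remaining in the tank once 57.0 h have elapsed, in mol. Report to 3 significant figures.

5.88 mol

Total volume: dV/dt = Q_in − Q_out = 0.39100 m³/h, so V(t) = 12.9 + 0.39100 t and V(57.0) = 35.187 m³.
Species balance (pure solvent in): dm/dt = −Q_out · m/V(t).
Separate: dm/m = −Q_out dt/V(t) ⇒ ln(m/m₀) = −(Q_out/(Q_in−Q_out)) ln(V/V₀).
m = m₀ (V₀/V)^(Q_out/(Q_in−Q_out)) = 18.2 × (12.9/35.187)^(1.1253) = 5.8839 mol.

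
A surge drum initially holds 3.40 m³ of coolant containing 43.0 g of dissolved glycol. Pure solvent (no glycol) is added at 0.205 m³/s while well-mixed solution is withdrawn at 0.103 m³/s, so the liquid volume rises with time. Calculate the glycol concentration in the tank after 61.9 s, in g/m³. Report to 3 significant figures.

Total volume: dV/dt = Q_in − Q_out = 0.10200 m³/s, so V(t) = 3.40 + 0.10200 t and V(61.9) = 9.7138 m³.
Species balance (pure solvent in): dm/dt = −Q_out · m/V(t).
Separate: dm/m = −Q_out dt/V(t) ⇒ ln(m/m₀) = −(Q_out/(Q_in−Q_out)) ln(V/V₀).
m = m₀ (V₀/V)^(Q_out/(Q_in−Q_out)) = 43.0 × (3.40/9.7138)^(1.0098) = 14.897 g.
C = m/V = 14.897/9.7138 = 1.5336 g/m³.

1.53 g/m³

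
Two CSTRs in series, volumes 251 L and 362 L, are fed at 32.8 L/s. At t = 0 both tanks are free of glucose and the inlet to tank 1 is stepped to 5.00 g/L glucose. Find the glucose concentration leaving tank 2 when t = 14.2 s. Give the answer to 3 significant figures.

Species balance on tank i: dCᵢ/dt = (Cᵢ₋₁ − Cᵢ)/τᵢ with τᵢ = Vᵢ/Q.
τ₁ = 251/32.8 = 7.6524 s; τ₂ = 362/32.8 = 11.037 s.
Solving the cascade with C₁(0)=C₂(0)=0 gives C₂(t) = C_in[1 − (τ₁ e^(−t/τ₁) − τ₂ e^(−t/τ₂))/(τ₁ − τ₂)].
At t = 14.2: e^(−t/τ₁) = 0.15636, e^(−t/τ₂) = 0.27620.
C₂ = 5.00·[1 − (7.6524·0.15636 − 11.037·0.27620)/(-3.3841)] = 5.00·0.45280 = 2.2640 g/L.

2.26 g/L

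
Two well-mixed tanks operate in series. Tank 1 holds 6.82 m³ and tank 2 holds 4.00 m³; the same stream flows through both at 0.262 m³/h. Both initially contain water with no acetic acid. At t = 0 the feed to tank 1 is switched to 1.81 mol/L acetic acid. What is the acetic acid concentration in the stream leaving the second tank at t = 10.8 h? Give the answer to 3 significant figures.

Each tank obeys Vᵢ dCᵢ/dt = Q(Cᵢ₋₁ − Cᵢ), so τᵢ = Vᵢ/Q.
τ₁ = 6.82/0.262 = 26.031 h; τ₂ = 4.00/0.262 = 15.267 h.
Tank 1: C₁ = C_in(1 − e^(−t/τ₁)). Tank 2 (τ₁ ≠ τ₂): C₂ = C_in[1 − (τ₁ e^(−t/τ₁) − τ₂ e^(−t/τ₂))/(τ₁ − τ₂)].
At t = 10.8: e^(−t/τ₁) = 0.66041, e^(−t/τ₂) = 0.49292.
C₂ = 1.81·[1 − (26.031·0.66041 − 15.267·0.49292)/(10.763)] = 1.81·0.10203 = 0.18467 mol/L.

0.185 mol/L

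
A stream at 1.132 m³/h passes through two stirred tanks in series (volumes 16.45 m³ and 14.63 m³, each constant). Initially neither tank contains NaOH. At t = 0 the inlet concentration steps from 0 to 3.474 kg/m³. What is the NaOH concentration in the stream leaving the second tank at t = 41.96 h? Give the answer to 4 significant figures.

Species balance on tank i: dCᵢ/dt = (Cᵢ₋₁ − Cᵢ)/τᵢ with τᵢ = Vᵢ/Q.
τ₁ = 16.45/1.132 = 14.5318 h; τ₂ = 14.63/1.132 = 12.9240 h.
Tank 1: C₁ = C_in(1 − e^(−t/τ₁)). Tank 2 (τ₁ ≠ τ₂): C₂ = C_in[1 − (τ₁ e^(−t/τ₁) − τ₂ e^(−t/τ₂))/(τ₁ − τ₂)].
At t = 41.96: e^(−t/τ₁) = 0.0557175, e^(−t/τ₂) = 0.0389037.
C₂ = 3.474·[1 − (14.5318·0.0557175 − 12.9240·0.0389037)/(1.60777)] = 3.474·0.809125 = 2.81090 kg/m³.

2.811 kg/m³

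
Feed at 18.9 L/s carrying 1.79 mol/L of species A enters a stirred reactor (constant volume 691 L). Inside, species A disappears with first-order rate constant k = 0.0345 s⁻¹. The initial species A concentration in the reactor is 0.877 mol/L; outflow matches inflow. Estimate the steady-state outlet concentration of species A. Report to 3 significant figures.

Accumulation = in − out − consumed: V dC/dt = Q C_in − Q C − k V C.
Steady state (dC/dt = 0): C_ss = Q C_in/(Q + kV) = C_in/(1 + kV/Q).
C_ss = 18.9·1.79/(18.9 + 0.0345·691) = 33.831/42.739 = 0.79156 mol/L.

0.792 mol/L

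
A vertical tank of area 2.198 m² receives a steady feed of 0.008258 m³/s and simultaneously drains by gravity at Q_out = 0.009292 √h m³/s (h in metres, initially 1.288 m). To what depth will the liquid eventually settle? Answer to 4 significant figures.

0.7898 m

Volume balance on the tank: A dh/dt = Q_in − 0.009292 √h. At steady state dh/dt = 0:
Q_in = 0.009292 √h_ss ⇒ √h_ss = 0.008258/0.009292 = 0.888721.
h_ss = 0.888721² = 0.789826 m. (Since h₀ = 1.288 m > h_ss, the level will fall toward this value.)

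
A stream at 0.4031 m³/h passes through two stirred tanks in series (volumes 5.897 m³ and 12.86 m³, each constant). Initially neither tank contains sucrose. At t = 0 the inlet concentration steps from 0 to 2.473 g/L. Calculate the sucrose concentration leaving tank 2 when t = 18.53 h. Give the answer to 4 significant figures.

Species balance on tank i: dCᵢ/dt = (Cᵢ₋₁ − Cᵢ)/τᵢ with τᵢ = Vᵢ/Q.
τ₁ = 5.897/0.4031 = 14.6291 h; τ₂ = 12.86/0.4031 = 31.9028 h.
Solving the cascade with C₁(0)=C₂(0)=0 gives C₂(t) = C_in[1 − (τ₁ e^(−t/τ₁) − τ₂ e^(−t/τ₂))/(τ₁ − τ₂)].
At t = 18.53: e^(−t/τ₁) = 0.281774, e^(−t/τ₂) = 0.559435.
C₂ = 2.473·[1 − (14.6291·0.281774 − 31.9028·0.559435)/(-17.2736)] = 2.473·0.205412 = 0.507983 g/L.

0.5080 g/L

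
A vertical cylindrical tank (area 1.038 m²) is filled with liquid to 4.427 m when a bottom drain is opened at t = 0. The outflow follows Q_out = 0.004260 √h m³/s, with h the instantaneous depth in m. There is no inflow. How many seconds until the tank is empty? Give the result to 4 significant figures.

1025 s

With no inflow, A dh/dt = −0.004260 √h.
Separate and integrate: 2(√h − √h₀) = −(0.004260/A) t.
Set h = 0: 2√h₀ = (0.004260/A) t_empty ⇒ t_empty = 2A√h₀/0.004260.
t_empty = 2·1.038·√4.427/0.004260 = 2.07600·2.10404/0.004260 = 1025.35 s.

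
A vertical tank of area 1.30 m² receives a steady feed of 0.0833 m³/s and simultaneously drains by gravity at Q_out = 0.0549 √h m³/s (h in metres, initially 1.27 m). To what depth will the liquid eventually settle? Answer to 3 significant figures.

Accumulation of liquid (constant cross-section A): A dh/dt = Q_in − 0.0549 √h. At steady state dh/dt = 0:
Q_in = 0.0549 √h_ss ⇒ √h_ss = 0.0833/0.0549 = 1.5173.
h_ss = 1.5173² = 2.3022 m. (Since h₀ = 1.27 m < h_ss, the level will rise toward this value.)

2.30 m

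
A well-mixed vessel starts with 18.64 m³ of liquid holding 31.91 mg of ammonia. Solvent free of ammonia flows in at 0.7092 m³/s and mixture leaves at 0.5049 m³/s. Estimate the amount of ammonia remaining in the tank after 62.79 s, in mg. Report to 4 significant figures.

8.747 mg

Total volume: dV/dt = Q_in − Q_out = 0.204300 m³/s, so V(t) = 18.64 + 0.204300 t and V(62.79) = 31.4680 m³.
Solute balance: dm/dt = 0 − Q_out C = −Q_out m/V(t).
Separate: dm/m = −Q_out dt/V(t) ⇒ ln(m/m₀) = −(Q_out/(Q_in−Q_out)) ln(V/V₀).
m = m₀ (V₀/V)^(Q_out/(Q_in−Q_out)) = 31.91 × (18.64/31.4680)^(2.47137) = 8.74744 mg.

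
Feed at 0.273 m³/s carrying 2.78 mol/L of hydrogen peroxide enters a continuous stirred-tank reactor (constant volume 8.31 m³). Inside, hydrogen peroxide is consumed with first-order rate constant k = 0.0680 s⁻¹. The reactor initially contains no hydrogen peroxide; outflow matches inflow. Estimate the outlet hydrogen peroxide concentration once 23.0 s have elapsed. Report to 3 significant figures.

0.817 mol/L

Accumulation = in − out − consumed: V dC/dt = Q C_in − Q C − k V C.
This is linear with rate a = Q/V + k = 0.10085 s⁻¹.
C_ss = Q C_in/(Q + kV) = 0.90557 mol/L; C(t) = C_ss + (C₀ − C_ss) e^(−a t).
C(23.0) = 0.90557 + (-0.90557)·e^(−0.10085·23.0) = 0.90557 + (-0.90557)·0.098313 = 0.81654 mol/L.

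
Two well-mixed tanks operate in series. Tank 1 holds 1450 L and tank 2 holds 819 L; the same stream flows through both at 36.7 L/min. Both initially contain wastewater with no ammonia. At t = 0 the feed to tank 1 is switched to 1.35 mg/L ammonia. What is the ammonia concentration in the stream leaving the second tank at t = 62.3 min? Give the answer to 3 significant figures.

0.816 mg/L

Species balance on tank i: dCᵢ/dt = (Cᵢ₋₁ − Cᵢ)/τᵢ with τᵢ = Vᵢ/Q.
τ₁ = 1450/36.7 = 39.510 min; τ₂ = 819/36.7 = 22.316 min.
Solving the cascade with C₁(0)=C₂(0)=0 gives C₂(t) = C_in[1 − (τ₁ e^(−t/τ₁) − τ₂ e^(−t/τ₂))/(τ₁ − τ₂)].
At t = 62.3: e^(−t/τ₁) = 0.20663, e^(−t/τ₂) = 0.061316.
C₂ = 1.35·[1 − (39.510·0.20663 − 22.316·0.061316)/(17.193)] = 1.35·0.60477 = 0.81643 mg/L.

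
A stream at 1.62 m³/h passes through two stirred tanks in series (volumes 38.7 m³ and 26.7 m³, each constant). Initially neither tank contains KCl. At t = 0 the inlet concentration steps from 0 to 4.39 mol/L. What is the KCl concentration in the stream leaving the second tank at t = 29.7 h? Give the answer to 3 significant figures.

Time constants: τᵢ = Vᵢ/Q for each well-mixed tank.
τ₁ = 38.7/1.62 = 23.889 h; τ₂ = 26.7/1.62 = 16.481 h.
Tank 1: C₁ = C_in(1 − e^(−t/τ₁)). Tank 2 (τ₁ ≠ τ₂): C₂ = C_in[1 − (τ₁ e^(−t/τ₁) − τ₂ e^(−t/τ₂))/(τ₁ − τ₂)].
At t = 29.7: e^(−t/τ₁) = 0.28844, e^(−t/τ₂) = 0.16496.
C₂ = 4.39·[1 − (23.889·0.28844 − 16.481·0.16496)/(7.4074)] = 4.39·0.43682 = 1.9176 mol/L.

1.92 mol/L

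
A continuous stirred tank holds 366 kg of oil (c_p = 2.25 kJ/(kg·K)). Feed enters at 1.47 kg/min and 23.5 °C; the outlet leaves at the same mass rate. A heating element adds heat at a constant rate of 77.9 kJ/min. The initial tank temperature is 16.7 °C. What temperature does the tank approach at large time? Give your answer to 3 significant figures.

Unsteady energy balance on the tank contents: M c_p dT/dt = ṁ c_p (T_in − T) + 77.9.
At steady state dT/dt = 0 ⇒ T_ss = T_in + Q̇/(ṁ c_p) = 23.5 + 77.9/(1.47·2.25) = 47.053 °C.

47.1 °C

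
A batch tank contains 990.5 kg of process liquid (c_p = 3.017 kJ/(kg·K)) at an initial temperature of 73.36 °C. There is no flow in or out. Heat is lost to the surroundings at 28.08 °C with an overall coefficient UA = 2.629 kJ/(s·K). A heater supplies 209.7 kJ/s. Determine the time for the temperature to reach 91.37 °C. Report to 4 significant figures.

Heat balance on the well-mixed liquid: M c_p dT/dt = −UA(T − T_amb) + Q̇.
τ = M c_p/UA = 1136.68 s; T_ss = T_amb + Q̇/UA = 28.08 + 209.7/2.629 = 107.844 °C.
T(t) = T_ss + (T₀ − T_ss)e^(−t/τ); set T = 91.37:
t = −τ ln[(T − T_ss)/(T₀ − T_ss)] = −1136.68 · ln(0.477731) = 839.675 s.

839.7 s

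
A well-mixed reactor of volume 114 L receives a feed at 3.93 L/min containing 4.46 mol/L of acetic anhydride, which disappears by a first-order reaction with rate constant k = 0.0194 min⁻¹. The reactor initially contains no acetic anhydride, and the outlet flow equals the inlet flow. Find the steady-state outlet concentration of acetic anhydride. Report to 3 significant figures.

2.85 mol/L

V dC/dt = Q(C_in − C) − k V C.
At steady state: 0 = Q C_in − (Q + kV) C_ss, so C_ss = Q C_in/(Q + kV).
C_ss = 3.93·4.46/(3.93 + 0.0194·114) = 17.528/6.1416 = 2.8539 mol/L.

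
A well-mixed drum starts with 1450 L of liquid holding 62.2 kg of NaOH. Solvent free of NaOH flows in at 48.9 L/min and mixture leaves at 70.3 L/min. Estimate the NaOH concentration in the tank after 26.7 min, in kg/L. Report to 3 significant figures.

0.0137 kg/L

Let m(t) be the amount of NaOH. Volume: V(t) = V₀ + (Q_in − Q_out) t = 1450 − 21.400 t; V(26.7) = 878.62 L.
Species balance (pure solvent in): dm/dt = −Q_out · m/V(t).
dm/m = −Q_out dt/(V₀ − 21.400 t); integrating gives ln(m/m₀) = −(Q_out/(Q_in−Q_out)) ln(V/V₀).
m = m₀ (V₀/V)^(Q_out/(Q_in−Q_out)) = 62.2 × (1450/878.62)^(-3.2850) = 11.997 kg.
C = m/V = 11.997/878.62 = 0.013654 kg/L.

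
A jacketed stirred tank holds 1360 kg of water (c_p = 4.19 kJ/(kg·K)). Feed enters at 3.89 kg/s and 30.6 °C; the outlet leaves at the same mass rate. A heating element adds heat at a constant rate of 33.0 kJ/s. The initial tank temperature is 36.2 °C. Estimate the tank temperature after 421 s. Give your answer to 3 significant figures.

M c_p dT/dt = ṁ c_p (T_in − T) + Q̇.
Rearrange: dT/dt = (T_ss − T)/τ with τ = M/ṁ = 349.61 s and T_ss = T_in + Q̇/(ṁ c_p) = 32.625 °C.
Integrating: T(t) = T_ss + (T₀ − T_ss) e^(−t/τ).
T(421) = 32.625 + (3.5753)·e^(−421/349.61) = 32.625 + (3.5753)·0.29994 = 33.697 °C.

33.7 °C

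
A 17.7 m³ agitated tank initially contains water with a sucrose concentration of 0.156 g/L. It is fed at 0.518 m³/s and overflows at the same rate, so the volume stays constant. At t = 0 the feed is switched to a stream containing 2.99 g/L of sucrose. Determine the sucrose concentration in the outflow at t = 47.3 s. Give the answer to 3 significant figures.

Unsteady species balance (constant V, well mixed): V dC/dt = Q(C_in − C).
Time constant τ = V/Q = 17.7/0.518 = 34.170 s.
This is linear first-order; C(t) = C_in + (C₀ − C_in) e^(−t/τ).
C(47.3) = 2.99 + (0.156 − 2.99)·e^(−47.3/34.170) = 2.99 + (-2.8340)·0.25051 = 2.2801 g/L.

2.28 g/L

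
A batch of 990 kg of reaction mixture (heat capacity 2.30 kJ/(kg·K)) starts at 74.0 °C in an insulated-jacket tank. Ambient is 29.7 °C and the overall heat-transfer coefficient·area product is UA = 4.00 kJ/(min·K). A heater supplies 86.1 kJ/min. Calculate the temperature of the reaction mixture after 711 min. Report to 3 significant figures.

M c_p dT/dt = −UA(T − T_amb) + Q̇.
dT/dt = (T_ss − T)/τ with T_ss = T_amb + Q̇/UA = 29.7 + 86.1/4.00 = 51.225 °C, τ = M c_p/UA = 990·2.30/4.00 = 569.25 min.
Solution: T(t) = T_ss + (T₀ − T_ss) e^(−t/τ).
T(711) = 51.225 + (22.775)·0.28679 = 57.757 °C.

57.8 °C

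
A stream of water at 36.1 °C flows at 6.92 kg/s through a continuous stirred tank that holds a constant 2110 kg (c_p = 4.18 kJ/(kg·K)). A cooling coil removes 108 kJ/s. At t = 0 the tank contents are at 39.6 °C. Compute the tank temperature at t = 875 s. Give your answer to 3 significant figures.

M c_p dT/dt = ṁ c_p (T_in − T) − Q̇.
Rearrange: dT/dt = (T_ss − T)/τ with τ = M/ṁ = 304.91 s and T_ss = T_in − Q̇/(ṁ c_p) = 32.366 °C.
Integrating: T(t) = T_ss + (T₀ − T_ss) e^(−t/τ).
T(875) = 32.366 + (7.2337)·e^(−875/304.91) = 32.366 + (7.2337)·0.056718 = 32.777 °C.

32.8 °C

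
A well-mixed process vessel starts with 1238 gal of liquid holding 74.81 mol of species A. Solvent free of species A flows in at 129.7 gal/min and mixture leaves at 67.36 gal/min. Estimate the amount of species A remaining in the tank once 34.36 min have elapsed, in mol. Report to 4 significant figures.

Let m(t) be the amount of species A. Volume: V(t) = V₀ + (Q_in − Q_out) t = 1238 + 62.3400 t; V(34.36) = 3380.00 gal.
No species A enters, so dm/dt = −Q_out · (m/V).
Separate: dm/m = −Q_out dt/V(t) ⇒ ln(m/m₀) = −(Q_out/(Q_in−Q_out)) ln(V/V₀).
m = m₀ (V₀/V)^(Q_out/(Q_in−Q_out)) = 74.81 × (1238/3380.00)^(1.08053) = 25.2719 mol.

25.27 mol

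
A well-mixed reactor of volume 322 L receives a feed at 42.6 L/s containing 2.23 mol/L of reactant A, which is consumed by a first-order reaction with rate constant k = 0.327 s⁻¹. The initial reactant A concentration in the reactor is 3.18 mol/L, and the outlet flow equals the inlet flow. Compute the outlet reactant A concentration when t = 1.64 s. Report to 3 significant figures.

Accumulation = in − out − consumed: V dC/dt = Q C_in − Q C − k V C.
dC/dt = (Q/V) C_in − (Q/V + k) C; effective rate a = Q/V + k = 0.13230 + 0.327 = 0.45930 s⁻¹.
C_ss = Q C_in/(Q + kV) = 0.64234 mol/L; C(t) = C_ss + (C₀ − C_ss) e^(−a t).
C(1.64) = 0.64234 + (2.5377)·e^(−0.45930·1.64) = 0.64234 + (2.5377)·0.47083 = 1.8372 mol/L.

1.84 mol/L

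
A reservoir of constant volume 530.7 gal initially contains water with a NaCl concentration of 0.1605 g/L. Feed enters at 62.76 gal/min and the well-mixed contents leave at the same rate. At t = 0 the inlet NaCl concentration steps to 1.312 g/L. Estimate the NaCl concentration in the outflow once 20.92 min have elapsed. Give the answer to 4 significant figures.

Species balance on the tank: V dC/dt = Q(C_in − C).
So dC/dt = (C_in − C)/τ with τ = V/Q = 530.7/62.76 = 8.45602 min.
This is linear first-order; C(t) = C_in + (C₀ − C_in) e^(−t/τ).
C(20.92) = 1.312 + (0.1605 − 1.312)·e^(−20.92/8.45602) = 1.312 + (-1.15150)·0.0842492 = 1.21499 g/L.

1.215 g/L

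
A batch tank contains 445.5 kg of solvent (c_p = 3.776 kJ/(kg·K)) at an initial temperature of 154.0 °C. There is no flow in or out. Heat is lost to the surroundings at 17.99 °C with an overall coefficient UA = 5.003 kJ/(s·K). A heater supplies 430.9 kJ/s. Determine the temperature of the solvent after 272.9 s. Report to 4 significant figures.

M c_p dT/dt = −UA(T − T_amb) + Q̇.
dT/dt = (T_ss − T)/τ with T_ss = T_amb + Q̇/UA = 17.99 + 430.9/5.003 = 104.118 °C, τ = M c_p/UA = 445.5·3.776/5.003 = 336.240 s.
T approaches T_ss exponentially: T(t) = T_ss + (T₀ − T_ss) e^(−t/τ).
T(272.9) = 104.118 + (49.8817)·0.444137 = 126.273 °C.

126.3 °C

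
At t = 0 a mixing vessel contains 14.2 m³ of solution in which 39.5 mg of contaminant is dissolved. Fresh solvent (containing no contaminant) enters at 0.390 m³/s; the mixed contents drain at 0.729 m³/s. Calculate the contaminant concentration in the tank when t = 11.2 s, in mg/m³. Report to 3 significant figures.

Total volume: dV/dt = Q_in − Q_out = -0.33900 m³/s, so V(t) = 14.2 − 0.33900 t and V(11.2) = 10.403 m³.
No contaminant enters, so dm/dt = −Q_out · (m/V).
Separate: dm/m = −Q_out dt/V(t) ⇒ ln(m/m₀) = −(Q_out/(Q_in−Q_out)) ln(V/V₀).
m = m₀ (V₀/V)^(Q_out/(Q_in−Q_out)) = 39.5 × (14.2/10.403)^(-2.1504) = 20.231 mg.
C = m/V = 20.231/10.403 = 1.9447 mg/m³.

1.94 mg/m³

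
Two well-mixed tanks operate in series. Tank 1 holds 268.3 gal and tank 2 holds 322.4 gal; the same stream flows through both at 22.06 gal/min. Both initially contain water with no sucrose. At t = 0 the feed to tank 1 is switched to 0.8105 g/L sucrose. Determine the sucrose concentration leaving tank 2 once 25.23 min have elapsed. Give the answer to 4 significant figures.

0.4560 g/L

Time constants: τᵢ = Vᵢ/Q for each well-mixed tank.
τ₁ = 268.3/22.06 = 12.1623 min; τ₂ = 322.4/22.06 = 14.6147 min.
Solving the cascade with C₁(0)=C₂(0)=0 gives C₂(t) = C_in[1 − (τ₁ e^(−t/τ₁) − τ₂ e^(−t/τ₂))/(τ₁ − τ₂)].
At t = 25.23: e^(−t/τ₁) = 0.125626, e^(−t/τ₂) = 0.177933.
C₂ = 0.8105·[1 − (12.1623·0.125626 − 14.6147·0.177933)/(-2.45240)] = 0.8105·0.562656 = 0.456033 g/L.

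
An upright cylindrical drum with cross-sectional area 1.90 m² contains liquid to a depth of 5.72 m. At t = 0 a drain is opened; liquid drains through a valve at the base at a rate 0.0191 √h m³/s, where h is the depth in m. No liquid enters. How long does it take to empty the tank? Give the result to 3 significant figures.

476 s

Mass balance (ρ constant): A dh/dt = −0.0191 √h.
∫ h^(−1/2) dh = −(0.0191/A) ∫ dt, giving 2√h = 2√h₀ − (0.0191/A) t.
Tank is empty when √h = 0: t_empty = 2A√h₀/0.0191.
t_empty = 2·1.90·√5.72/0.0191 = 3.8000·2.3917/0.0191 = 475.83 s.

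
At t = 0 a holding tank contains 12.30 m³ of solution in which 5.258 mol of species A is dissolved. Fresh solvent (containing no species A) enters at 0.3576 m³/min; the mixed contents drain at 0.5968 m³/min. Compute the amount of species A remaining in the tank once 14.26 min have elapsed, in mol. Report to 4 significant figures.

2.338 mol

Total volume: dV/dt = Q_in − Q_out = -0.239200 m³/min, so V(t) = 12.30 − 0.239200 t and V(14.26) = 8.88901 m³.
Species balance (pure solvent in): dm/dt = −Q_out · m/V(t).
Separate: dm/m = −Q_out dt/V(t) ⇒ ln(m/m₀) = −(Q_out/(Q_in−Q_out)) ln(V/V₀).
m = m₀ (V₀/V)^(Q_out/(Q_in−Q_out)) = 5.258 × (12.30/8.88901)^(-2.49498) = 2.33829 mol.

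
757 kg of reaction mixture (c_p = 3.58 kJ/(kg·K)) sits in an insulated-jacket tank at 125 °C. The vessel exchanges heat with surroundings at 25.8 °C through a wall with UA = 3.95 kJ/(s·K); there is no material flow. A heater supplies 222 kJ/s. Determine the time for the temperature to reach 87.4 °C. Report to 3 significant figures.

1420 s

M c_p dT/dt = −UA(T − T_amb) + Q̇.
τ = M c_p/UA = 686.09 s; T_ss = T_amb + Q̇/UA = 25.8 + 222/3.95 = 82.003 °C.
T(t) = T_ss + (T₀ − T_ss)e^(−t/τ); set T = 87.4:
t = −τ ln[(T − T_ss)/(T₀ − T_ss)] = −686.09 · ln(0.12553) = 1423.8 s.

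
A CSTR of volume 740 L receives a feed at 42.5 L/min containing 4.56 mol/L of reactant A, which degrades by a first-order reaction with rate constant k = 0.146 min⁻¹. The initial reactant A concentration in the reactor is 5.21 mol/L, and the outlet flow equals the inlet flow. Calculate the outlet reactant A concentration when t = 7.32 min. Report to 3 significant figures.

2.17 mol/L

Species balance: V dC/dt = Q C_in − Q C − k V C.
This is linear with rate a = Q/V + k = 0.20343 min⁻¹.
C_ss = Q C_in/(Q + kV) = 1.2874 mol/L; C(t) = C_ss + (C₀ − C_ss) e^(−a t).
C(7.32) = 1.2874 + (3.9226)·e^(−0.20343·7.32) = 1.2874 + (3.9226)·0.22557 = 2.1722 mol/L.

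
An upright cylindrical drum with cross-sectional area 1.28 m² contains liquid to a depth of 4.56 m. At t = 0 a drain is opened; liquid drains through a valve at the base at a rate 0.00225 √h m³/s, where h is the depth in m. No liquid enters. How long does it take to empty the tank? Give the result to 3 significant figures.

2430 s

With no inflow, A dh/dt = −0.00225 √h.
Separate and integrate: 2(√h − √h₀) = −(0.00225/A) t.
Tank is empty when √h = 0: t_empty = 2A√h₀/0.00225.
t_empty = 2·1.28·√4.56/0.00225 = 2.5600·2.1354/0.00225 = 2429.6 s.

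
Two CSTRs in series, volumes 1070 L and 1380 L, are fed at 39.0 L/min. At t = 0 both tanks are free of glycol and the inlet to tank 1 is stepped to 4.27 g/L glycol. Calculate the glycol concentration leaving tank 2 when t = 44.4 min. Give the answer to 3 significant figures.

Species balance on tank i: dCᵢ/dt = (Cᵢ₋₁ − Cᵢ)/τᵢ with τᵢ = Vᵢ/Q.
τ₁ = 1070/39.0 = 27.436 min; τ₂ = 1380/39.0 = 35.385 min.
Solving the cascade with C₁(0)=C₂(0)=0 gives C₂(t) = C_in[1 − (τ₁ e^(−t/τ₁) − τ₂ e^(−t/τ₂))/(τ₁ − τ₂)].
At t = 44.4: e^(−t/τ₁) = 0.19823, e^(−t/τ₂) = 0.28514.
C₂ = 4.27·[1 − (27.436·0.19823 − 35.385·0.28514)/(-7.9487)] = 4.27·0.41490 = 1.7716 g/L.

1.77 g/L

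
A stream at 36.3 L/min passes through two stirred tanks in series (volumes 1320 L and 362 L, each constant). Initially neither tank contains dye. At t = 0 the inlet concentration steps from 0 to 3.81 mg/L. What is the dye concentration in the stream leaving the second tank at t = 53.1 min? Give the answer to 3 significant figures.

Each tank obeys Vᵢ dCᵢ/dt = Q(Cᵢ₋₁ − Cᵢ), so τᵢ = Vᵢ/Q.
τ₁ = 1320/36.3 = 36.364 min; τ₂ = 362/36.3 = 9.9725 min.
Solving the cascade with C₁(0)=C₂(0)=0 gives C₂(t) = C_in[1 − (τ₁ e^(−t/τ₁) − τ₂ e^(−t/τ₂))/(τ₁ − τ₂)].
At t = 53.1: e^(−t/τ₁) = 0.23218, e^(−t/τ₂) = 0.0048700.
C₂ = 3.81·[1 − (36.364·0.23218 − 9.9725·0.0048700)/(26.391)] = 3.81·0.68193 = 2.5981 mg/L.

2.60 mg/L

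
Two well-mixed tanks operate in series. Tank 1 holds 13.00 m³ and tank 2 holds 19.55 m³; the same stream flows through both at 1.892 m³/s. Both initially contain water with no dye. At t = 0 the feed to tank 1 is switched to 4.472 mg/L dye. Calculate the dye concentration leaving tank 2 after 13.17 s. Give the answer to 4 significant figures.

Each tank obeys Vᵢ dCᵢ/dt = Q(Cᵢ₋₁ − Cᵢ), so τᵢ = Vᵢ/Q.
τ₁ = 13.00/1.892 = 6.87104 s; τ₂ = 19.55/1.892 = 10.3330 s.
Tank 1: C₁ = C_in(1 − e^(−t/τ₁)). Tank 2 (τ₁ ≠ τ₂): C₂ = C_in[1 − (τ₁ e^(−t/τ₁) − τ₂ e^(−t/τ₂))/(τ₁ − τ₂)].
At t = 13.17: e^(−t/τ₁) = 0.147085, e^(−t/τ₂) = 0.279554.
C₂ = 4.472·[1 − (6.87104·0.147085 − 10.3330·0.279554)/(-3.46195)] = 4.472·0.457531 = 2.04608 mg/L.

2.046 mg/L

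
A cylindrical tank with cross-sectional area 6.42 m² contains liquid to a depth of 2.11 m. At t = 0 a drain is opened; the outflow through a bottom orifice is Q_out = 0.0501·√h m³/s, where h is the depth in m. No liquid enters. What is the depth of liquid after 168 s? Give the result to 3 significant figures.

Accumulation of liquid (constant cross-section A): A dh/dt = −0.0501 √h.
This is separable: 2 d(√h)/dt = −0.0501/A, so √h = √h₀ − (0.0501/(2A)) t.
√h = √2.11 − 0.0501·168/(2·6.42) = 1.4526 − 0.65551 = 0.79707.
h = 0.79707² = 0.63532 m.

0.635 m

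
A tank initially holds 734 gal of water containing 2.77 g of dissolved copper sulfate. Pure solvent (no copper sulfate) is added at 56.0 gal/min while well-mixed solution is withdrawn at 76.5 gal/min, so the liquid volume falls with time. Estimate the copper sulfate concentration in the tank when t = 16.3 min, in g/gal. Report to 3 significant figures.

Let m(t) be the amount of copper sulfate. Volume: V(t) = V₀ + (Q_in − Q_out) t = 734 − 20.500 t; V(16.3) = 399.85 gal.
Solute balance: dm/dt = 0 − Q_out C = −Q_out m/V(t).
dm/m = −Q_out dt/(V₀ − 20.500 t); integrating gives ln(m/m₀) = −(Q_out/(Q_in−Q_out)) ln(V/V₀).
m = m₀ (V₀/V)^(Q_out/(Q_in−Q_out)) = 2.77 × (734/399.85)^(-3.7317) = 0.28712 g.
C = m/V = 0.28712/399.85 = 0.00071806 g/gal.

0.000718 g/gal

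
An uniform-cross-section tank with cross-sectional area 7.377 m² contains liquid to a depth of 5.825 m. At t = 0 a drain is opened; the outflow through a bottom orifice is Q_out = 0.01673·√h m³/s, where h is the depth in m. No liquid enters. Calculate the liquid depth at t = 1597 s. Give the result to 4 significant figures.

Volume balance on the tank: A dh/dt = −0.01673 √h.
This is separable: 2 d(√h)/dt = −0.01673/A, so √h = √h₀ − (0.01673/(2A)) t.
√h = √5.825 − 0.01673·1597/(2·7.377) = 2.41350 − 1.81089 = 0.602618.
h = 0.602618² = 0.363148 m.

0.3631 m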